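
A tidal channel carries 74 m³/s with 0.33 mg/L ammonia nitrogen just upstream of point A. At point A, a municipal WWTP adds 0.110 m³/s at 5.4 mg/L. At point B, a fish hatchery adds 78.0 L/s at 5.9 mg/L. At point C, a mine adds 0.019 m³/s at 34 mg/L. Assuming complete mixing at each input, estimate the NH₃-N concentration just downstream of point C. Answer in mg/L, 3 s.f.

After input A: C = (74·0.33 + 0.11·5.4) / 74.11 = 0.3375 mg/L.
78.0 L/s = 0.078 m³/s.
After input B: C = (74.11·0.3375 + 0.078·5.9) / 74.19 = 0.3434 mg/L.
After input C: C = (74.19·0.3434 + 0.019·34) / 74.21 = 0.352 mg/L.

0.352 mg/L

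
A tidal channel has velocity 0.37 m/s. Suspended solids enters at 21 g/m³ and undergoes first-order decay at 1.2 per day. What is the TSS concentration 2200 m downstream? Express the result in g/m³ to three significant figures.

19.3 g/m³

Travel time t = 2200 m / 0.37 m/s = 2200/0.37 = 5946 s = 0.06882 d.
First-order decay: C = 21·exp(−1.2·0.06882) = 21·0.9207 = 19.34 g/m³.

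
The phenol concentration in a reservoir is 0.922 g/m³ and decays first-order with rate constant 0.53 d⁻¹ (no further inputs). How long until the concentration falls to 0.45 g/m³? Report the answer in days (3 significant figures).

t = ln(C₀/C)/k = ln(0.922/0.45)/0.53 = 0.7173/0.53 = 1.353 d.

1.35 d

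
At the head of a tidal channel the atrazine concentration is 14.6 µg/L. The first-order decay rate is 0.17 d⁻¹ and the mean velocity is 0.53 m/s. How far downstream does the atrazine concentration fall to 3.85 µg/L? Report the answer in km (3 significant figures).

359 km

From C = C₀·e^(−kt), t = ln(C₀/C)/k = ln(14.6/3.85)/0.17 = 1.333/0.17 = 7.841 d.
Distance = v·t = 0.53 m/s × 6.775e+05 s = 3.59e+05 m = 359 km.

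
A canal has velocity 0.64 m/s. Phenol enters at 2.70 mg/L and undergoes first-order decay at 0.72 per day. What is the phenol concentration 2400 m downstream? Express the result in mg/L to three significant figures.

2.62 mg/L

Travel time t = 2400 m / 0.64 m/s = 2400/0.64 = 3750 s = 0.0434 d.
First-order decay: C = 2.70·exp(−0.72·0.0434) = 2.70·0.9692 = 2.617 mg/L.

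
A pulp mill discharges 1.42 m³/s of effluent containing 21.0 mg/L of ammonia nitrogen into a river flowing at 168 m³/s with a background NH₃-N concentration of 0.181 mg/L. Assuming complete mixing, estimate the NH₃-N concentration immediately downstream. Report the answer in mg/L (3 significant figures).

0.355 mg/L

Conservation of mass across the mixing zone: C = (1.42·21 + 168·0.181) / (1.42 + 168) = 60.23/169.4 = 0.3555 mg/L.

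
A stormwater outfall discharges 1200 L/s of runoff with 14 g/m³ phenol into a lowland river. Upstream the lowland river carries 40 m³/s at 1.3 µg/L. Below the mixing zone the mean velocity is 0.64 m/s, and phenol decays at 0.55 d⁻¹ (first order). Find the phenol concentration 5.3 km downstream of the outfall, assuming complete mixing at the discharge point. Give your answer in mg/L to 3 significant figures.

1200 L/s = 1.2 m³/s.
1.3 µg/L = 0.0013 mg/L.
After complete mixing, C₀ = (1.2·14 + 40·0.0013) / 41.2 = 0.409 mg/L.
Travel time t = 5300 m / 0.64 m/s = 8281 s = 0.09585 d.
C = 0.409·exp(−0.55·0.09585) = 0.409·0.9486 = 0.388 mg/L.

0.388 mg/L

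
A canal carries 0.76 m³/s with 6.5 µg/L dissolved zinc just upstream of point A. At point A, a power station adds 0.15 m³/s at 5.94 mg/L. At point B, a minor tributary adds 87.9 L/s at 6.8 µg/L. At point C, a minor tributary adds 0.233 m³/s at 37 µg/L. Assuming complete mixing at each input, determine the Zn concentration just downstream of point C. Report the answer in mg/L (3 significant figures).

6.5 µg/L = 0.0065 mg/L.
After input A: C = (0.76·0.0065 + 0.15·5.94) / 0.91 = 0.9845 mg/L.
87.9 L/s = 0.0879 m³/s.
6.8 µg/L = 0.0068 mg/L.
After input B: C = (0.91·0.9845 + 0.0879·0.0068) / 0.9979 = 0.8984 mg/L.
37 µg/L = 0.037 mg/L.
After input C: C = (0.9979·0.8984 + 0.233·0.037) / 1.231 = 0.7354 mg/L.

0.735 mg/L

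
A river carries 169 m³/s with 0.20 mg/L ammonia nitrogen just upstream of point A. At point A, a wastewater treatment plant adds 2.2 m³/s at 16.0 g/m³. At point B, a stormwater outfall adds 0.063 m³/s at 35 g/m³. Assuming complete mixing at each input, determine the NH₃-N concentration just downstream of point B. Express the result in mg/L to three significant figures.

After input A: C = (169·0.2 + 2.2·16) / 171.2 = 0.403 mg/L.
After input B: C = (171.2·0.403 + 0.063·35) / 171.3 = 0.4158 mg/L.

0.416 mg/L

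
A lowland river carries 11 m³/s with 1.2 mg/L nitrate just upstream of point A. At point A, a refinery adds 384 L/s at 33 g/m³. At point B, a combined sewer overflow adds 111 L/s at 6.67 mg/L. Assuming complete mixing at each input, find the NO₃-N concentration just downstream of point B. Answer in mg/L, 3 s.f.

384 L/s = 0.384 m³/s.
After input A: C = (11·1.2 + 0.384·33) / 11.38 = 2.273 mg/L.
111 L/s = 0.111 m³/s.
After input B: C = (11.38·2.273 + 0.111·6.67) / 11.5 = 2.315 mg/L.

2.32 mg/L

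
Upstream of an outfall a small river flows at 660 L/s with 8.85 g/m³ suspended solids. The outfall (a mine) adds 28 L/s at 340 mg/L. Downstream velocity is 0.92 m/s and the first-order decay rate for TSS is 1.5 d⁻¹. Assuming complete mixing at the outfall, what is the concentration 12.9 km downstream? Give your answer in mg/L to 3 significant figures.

17.5 mg/L

28 L/s = 0.028 m³/s.
660 L/s = 0.66 m³/s.
After complete mixing, C₀ = (0.028·340 + 0.66·8.85) / 0.688 = 22.33 mg/L.
Travel time t = 1.29e+04 m / 0.92 m/s = 1.402e+04 s = 0.1623 d.
C = 22.33·exp(−1.5·0.1623) = 22.33·0.7839 = 17.5 mg/L.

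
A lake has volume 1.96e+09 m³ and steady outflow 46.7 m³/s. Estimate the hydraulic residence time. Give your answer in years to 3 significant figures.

Q = 46.7 m³/s × 3.156e+07 s/yr = 1.474e+09 m³/yr.
Hydraulic residence time τ = V/Q = 1.96e+09/1.474e+09 = 1.33 yr.

1.33 yr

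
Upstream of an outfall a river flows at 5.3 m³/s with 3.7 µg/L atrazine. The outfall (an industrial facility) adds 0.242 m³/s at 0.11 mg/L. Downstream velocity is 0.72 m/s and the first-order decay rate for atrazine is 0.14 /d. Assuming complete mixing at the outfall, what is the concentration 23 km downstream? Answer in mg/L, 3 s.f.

0.00792 mg/L

3.7 µg/L = 0.0037 mg/L.
After complete mixing, C₀ = (0.242·0.11 + 5.3·0.0037) / 5.542 = 0.008342 mg/L.
Travel time t = 2.3e+04 m / 0.72 m/s = 3.194e+04 s = 0.3697 d.
C = 0.008342·exp(−0.14·0.3697) = 0.008342·0.9496 = 0.007921 mg/L.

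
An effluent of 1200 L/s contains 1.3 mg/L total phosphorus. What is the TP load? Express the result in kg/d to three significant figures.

1200 L/s = 1.2 m³/s.
Mass flux = Q·C = 1.2 m³/s × 1.3 g/m³ = 1.56 g/s.
= 1.56 g/s × 86.4 = 134.8 kg/d.

135 kg/d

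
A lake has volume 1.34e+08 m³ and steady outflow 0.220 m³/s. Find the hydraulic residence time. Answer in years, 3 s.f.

Q = 0.220 m³/s × 3.156e+07 s/yr = 6.943e+06 m³/yr.
Hydraulic residence time τ = V/Q = 1.34e+08/6.943e+06 = 19.3 yr.

19.3 yr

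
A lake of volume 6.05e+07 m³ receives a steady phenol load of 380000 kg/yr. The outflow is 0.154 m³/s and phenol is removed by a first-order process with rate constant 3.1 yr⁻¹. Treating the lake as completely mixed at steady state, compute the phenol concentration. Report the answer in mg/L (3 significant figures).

1.97 mg/L

Outflow Q = 0.154 m³/s × 3.156e+07 s/yr = 4.86e+06 m³/yr.
Steady-state CSTR mass balance: W = Q·C + k·V·C, so C = W/(Q + kV).
Q + kV = 4.86e+06 + 3.1·6.05e+07 = 1.924e+08 m³/yr.
C = 380000/1.924e+08 = 0.001975 kg/m³ = 1.975 mg/L.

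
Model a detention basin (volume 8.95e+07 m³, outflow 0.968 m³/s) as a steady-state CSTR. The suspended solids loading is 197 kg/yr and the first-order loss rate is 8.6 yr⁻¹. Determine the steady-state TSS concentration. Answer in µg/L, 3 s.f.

Outflow Q = 0.968 m³/s × 3.156e+07 s/yr = 3.055e+07 m³/yr.
Steady-state CSTR mass balance: W = Q·C + k·V·C, so C = W/(Q + kV).
Q + kV = 3.055e+07 + 8.6·8.95e+07 = 8.002e+08 m³/yr.
C = 197/8.002e+08 = 2.462e-07 kg/m³ = 0.0002462 mg/L = 0.2462 µg/L.

0.246 µg/L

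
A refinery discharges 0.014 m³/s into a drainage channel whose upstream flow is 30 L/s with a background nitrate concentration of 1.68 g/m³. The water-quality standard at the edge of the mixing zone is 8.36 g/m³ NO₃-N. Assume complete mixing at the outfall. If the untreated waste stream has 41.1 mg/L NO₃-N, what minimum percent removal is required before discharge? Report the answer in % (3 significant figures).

30 L/s = 0.03 m³/s.
Mass balance: 8.36·0.044 = 0.014·Cₑ + 0.03·1.68.
Cₑ = (0.3678 − 0.0504) / 0.014 = 22.67 mg/L.
Required removal = 1 − 22.67/41.1 = 44.83 %.

44.8 %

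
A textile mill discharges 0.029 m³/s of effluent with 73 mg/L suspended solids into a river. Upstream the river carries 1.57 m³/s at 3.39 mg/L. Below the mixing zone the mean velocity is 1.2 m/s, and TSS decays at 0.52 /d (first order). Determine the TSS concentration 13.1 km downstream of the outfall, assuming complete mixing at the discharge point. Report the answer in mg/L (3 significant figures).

After complete mixing, C₀ = (0.029·73 + 1.57·3.39) / 1.599 = 4.652 mg/L.
Travel time t = 1.31e+04 m / 1.2 m/s = 1.092e+04 s = 0.1264 d.
C = 4.652·exp(−0.52·0.1264) = 4.652·0.9364 = 4.357 mg/L.

4.36 mg/L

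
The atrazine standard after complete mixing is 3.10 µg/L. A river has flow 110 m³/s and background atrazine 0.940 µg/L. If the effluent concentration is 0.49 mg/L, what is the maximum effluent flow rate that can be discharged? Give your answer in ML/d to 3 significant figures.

42.2 ML/d

0.940 µg/L = 0.00094 mg/L.
3.10 µg/L = 0.0031 mg/L.
Mass balance at complete mixing: C_std·(Q_w + Q_r) = Q_w·C_e + Q_r·C_b.
Rearranging, Q_w = Q_r·(C_std − C_b)/(C_e − C_std) = 110·(0.0031 − 0.00094) / (0.49 − 0.0031) = 0.488 m³/s.
= 42.16 ML/d.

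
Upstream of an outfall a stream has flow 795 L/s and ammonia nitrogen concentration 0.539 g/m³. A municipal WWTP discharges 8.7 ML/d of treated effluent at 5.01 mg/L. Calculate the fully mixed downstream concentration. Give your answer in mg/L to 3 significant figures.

1.04 mg/L

8.7 ML/d = 0.1007 m³/s.
795 L/s = 0.795 m³/s.
Conservation of mass across the mixing zone: C = (0.1007·5.01 + 0.795·0.539) / (0.1007 + 0.795) = 0.933/0.8957 = 1.042 mg/L.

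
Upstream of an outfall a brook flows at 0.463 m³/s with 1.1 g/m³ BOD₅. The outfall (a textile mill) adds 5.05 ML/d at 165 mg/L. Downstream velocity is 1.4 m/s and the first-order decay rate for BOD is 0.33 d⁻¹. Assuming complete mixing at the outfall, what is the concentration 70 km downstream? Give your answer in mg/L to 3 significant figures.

16.1 mg/L

5.05 ML/d = 0.05845 m³/s.
After complete mixing, C₀ = (0.05845·165 + 0.463·1.1) / 0.5214 = 19.47 mg/L.
Travel time t = 7e+04 m / 1.4 m/s = 5e+04 s = 0.5787 d.
C = 19.47·exp(−0.33·0.5787) = 19.47·0.8262 = 16.09 mg/L.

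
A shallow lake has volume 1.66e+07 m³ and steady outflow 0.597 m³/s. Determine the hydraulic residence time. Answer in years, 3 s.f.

Q = 0.597 m³/s × 3.156e+07 s/yr = 1.884e+07 m³/yr.
Hydraulic residence time τ = V/Q = 1.66e+07/1.884e+07 = 0.8811 yr.

0.881 yr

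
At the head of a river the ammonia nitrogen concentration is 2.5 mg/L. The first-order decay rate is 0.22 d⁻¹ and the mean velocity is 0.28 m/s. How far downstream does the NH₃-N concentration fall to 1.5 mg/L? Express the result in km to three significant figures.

From C = C₀·e^(−kt), t = ln(C₀/C)/k = ln(2.5/1.5)/0.22 = 0.5108/0.22 = 2.322 d.
Distance = v·t = 0.28 m/s × 2.006e+05 s = 5.617e+04 m = 56.17 km.

56.2 km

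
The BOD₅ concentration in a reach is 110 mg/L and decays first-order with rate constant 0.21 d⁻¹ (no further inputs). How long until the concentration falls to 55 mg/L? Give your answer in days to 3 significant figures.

t = ln(C₀/C)/k = ln(110/55)/0.21 = 0.6931/0.21 = 3.301 d.

3.30 d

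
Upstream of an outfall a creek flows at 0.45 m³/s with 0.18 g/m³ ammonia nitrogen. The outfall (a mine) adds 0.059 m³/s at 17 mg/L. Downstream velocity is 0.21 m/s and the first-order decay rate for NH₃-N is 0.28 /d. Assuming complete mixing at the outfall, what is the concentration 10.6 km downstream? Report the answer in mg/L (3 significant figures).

1.81 mg/L

After complete mixing, C₀ = (0.059·17 + 0.45·0.18) / 0.509 = 2.13 mg/L.
Travel time t = 1.06e+04 m / 0.21 m/s = 5.048e+04 s = 0.5842 d.
C = 2.13·exp(−0.28·0.5842) = 2.13·0.8491 = 1.808 mg/L.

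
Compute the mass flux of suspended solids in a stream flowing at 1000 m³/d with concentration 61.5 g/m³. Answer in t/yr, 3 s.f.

1000 m³/d = 0.01157 m³/s.
Mass flux = Q·C = 0.01157 m³/s × 61.5 g/m³ = 0.7118 g/s.
= 0.7118 g/s × 31.56 = 22.46 t/yr.

22.5 t/yr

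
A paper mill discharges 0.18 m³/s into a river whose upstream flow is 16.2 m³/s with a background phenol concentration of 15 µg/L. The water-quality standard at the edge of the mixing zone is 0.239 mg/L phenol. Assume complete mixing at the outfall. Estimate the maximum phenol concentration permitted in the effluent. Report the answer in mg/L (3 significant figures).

15 µg/L = 0.015 mg/L.
Mass balance: 0.239·16.38 = 0.18·Cₑ + 16.2·0.015.
Cₑ = (3.915 − 0.243) / 0.18 = 20.4 mg/L.

20.4 mg/L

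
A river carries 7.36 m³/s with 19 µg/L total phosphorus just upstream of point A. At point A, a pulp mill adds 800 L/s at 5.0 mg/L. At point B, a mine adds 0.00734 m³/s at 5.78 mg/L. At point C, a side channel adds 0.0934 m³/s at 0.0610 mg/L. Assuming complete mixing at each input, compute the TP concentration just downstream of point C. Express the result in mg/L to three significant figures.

19 µg/L = 0.019 mg/L.
800 L/s = 0.8 m³/s.
After input A: C = (7.36·0.019 + 0.8·5) / 8.16 = 0.5073 mg/L.
After input B: C = (8.16·0.5073 + 0.00734·5.78) / 8.167 = 0.5121 mg/L.
After input C: C = (8.167·0.5121 + 0.0934·0.061) / 8.261 = 0.507 mg/L.

0.507 mg/L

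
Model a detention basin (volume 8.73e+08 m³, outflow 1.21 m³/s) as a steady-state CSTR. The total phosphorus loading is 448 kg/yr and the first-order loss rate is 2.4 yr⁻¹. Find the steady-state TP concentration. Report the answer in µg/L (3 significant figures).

Outflow Q = 1.21 m³/s × 3.156e+07 s/yr = 3.818e+07 m³/yr.
Steady-state CSTR mass balance: W = Q·C + k·V·C, so C = W/(Q + kV).
Q + kV = 3.818e+07 + 2.4·8.73e+08 = 2.133e+09 m³/yr.
C = 448/2.133e+09 = 2.1e-07 kg/m³ = 0.00021 mg/L = 0.21 µg/L.

0.210 µg/L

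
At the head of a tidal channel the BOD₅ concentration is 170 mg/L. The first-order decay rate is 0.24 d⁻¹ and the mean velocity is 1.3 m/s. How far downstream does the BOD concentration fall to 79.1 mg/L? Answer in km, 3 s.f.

358 km

From C = C₀·e^(−kt), t = ln(C₀/C)/k = ln(170/79.1)/0.24 = 0.7651/0.24 = 3.188 d.
Distance = v·t = 1.3 m/s × 2.754e+05 s = 3.581e+05 m = 358.1 km.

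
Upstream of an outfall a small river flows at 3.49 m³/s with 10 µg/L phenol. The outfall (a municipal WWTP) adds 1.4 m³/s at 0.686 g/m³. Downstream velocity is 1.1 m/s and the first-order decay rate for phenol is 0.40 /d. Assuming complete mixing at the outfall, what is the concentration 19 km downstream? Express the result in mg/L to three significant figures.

0.188 mg/L

10 µg/L = 0.01 mg/L.
After complete mixing, C₀ = (1.4·0.686 + 3.49·0.01) / 4.89 = 0.2035 mg/L.
Travel time t = 1.9e+04 m / 1.1 m/s = 1.727e+04 s = 0.1999 d.
C = 0.2035·exp(−0.40·0.1999) = 0.2035·0.9231 = 0.1879 mg/L.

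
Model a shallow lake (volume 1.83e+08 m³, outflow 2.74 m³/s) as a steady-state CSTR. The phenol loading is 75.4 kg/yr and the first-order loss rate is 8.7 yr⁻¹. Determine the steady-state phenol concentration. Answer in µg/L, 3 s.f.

Outflow Q = 2.74 m³/s × 3.156e+07 s/yr = 8.647e+07 m³/yr.
Steady-state CSTR mass balance: W = Q·C + k·V·C, so C = W/(Q + kV).
Q + kV = 8.647e+07 + 8.7·1.83e+08 = 1.679e+09 m³/yr.
C = 75.4/1.679e+09 = 4.492e-08 kg/m³ = 4.492e-05 mg/L = 0.04492 µg/L.

0.0449 µg/L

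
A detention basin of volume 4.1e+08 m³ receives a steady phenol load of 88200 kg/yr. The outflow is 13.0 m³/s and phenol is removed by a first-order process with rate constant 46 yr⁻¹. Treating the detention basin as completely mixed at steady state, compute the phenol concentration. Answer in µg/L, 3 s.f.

Outflow Q = 13.0 m³/s × 3.156e+07 s/yr = 4.102e+08 m³/yr.
Steady-state CSTR mass balance: W = Q·C + k·V·C, so C = W/(Q + kV).
Q + kV = 4.102e+08 + 46·4.1e+08 = 1.927e+10 m³/yr.
C = 88200/1.927e+10 = 4.577e-06 kg/m³ = 0.004577 mg/L = 4.577 µg/L.

4.58 µg/L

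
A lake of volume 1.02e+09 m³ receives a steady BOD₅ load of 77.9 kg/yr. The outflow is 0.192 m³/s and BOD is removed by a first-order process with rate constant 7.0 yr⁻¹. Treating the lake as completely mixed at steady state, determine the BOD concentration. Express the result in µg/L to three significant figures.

0.0109 µg/L

Outflow Q = 0.192 m³/s × 3.156e+07 s/yr = 6.059e+06 m³/yr.
Steady-state CSTR mass balance: W = Q·C + k·V·C, so C = W/(Q + kV).
Q + kV = 6.059e+06 + 7.0·1.02e+09 = 7.146e+09 m³/yr.
C = 77.9/7.146e+09 = 1.09e-08 kg/m³ = 1.09e-05 mg/L = 0.0109 µg/L.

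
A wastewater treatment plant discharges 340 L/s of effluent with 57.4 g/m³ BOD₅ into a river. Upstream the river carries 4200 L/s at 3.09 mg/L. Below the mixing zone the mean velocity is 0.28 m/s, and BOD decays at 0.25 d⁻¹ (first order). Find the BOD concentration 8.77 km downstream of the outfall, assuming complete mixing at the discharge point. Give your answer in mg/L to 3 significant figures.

340 L/s = 0.34 m³/s.
4200 L/s = 4.2 m³/s.
After complete mixing, C₀ = (0.34·57.4 + 4.2·3.09) / 4.54 = 7.157 mg/L.
Travel time t = 8770 m / 0.28 m/s = 3.132e+04 s = 0.3625 d.
C = 7.157·exp(−0.25·0.3625) = 7.157·0.9134 = 6.537 mg/L.

6.54 mg/L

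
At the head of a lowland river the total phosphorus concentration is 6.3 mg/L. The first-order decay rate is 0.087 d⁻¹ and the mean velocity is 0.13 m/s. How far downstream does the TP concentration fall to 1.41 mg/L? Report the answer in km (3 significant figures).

193 km

From C = C₀·e^(−kt), t = ln(C₀/C)/k = ln(6.3/1.41)/0.087 = 1.497/0.087 = 17.21 d.
Distance = v·t = 0.13 m/s × 1.487e+06 s = 1.933e+05 m = 193.3 km.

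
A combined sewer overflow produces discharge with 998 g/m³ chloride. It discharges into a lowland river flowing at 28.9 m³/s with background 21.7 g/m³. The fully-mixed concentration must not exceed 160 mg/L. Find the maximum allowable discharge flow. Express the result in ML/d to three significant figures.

Mass balance at complete mixing: C_std·(Q_w + Q_r) = Q_w·C_e + Q_r·C_b.
Rearranging, Q_w = Q_r·(C_std − C_b)/(C_e − C_std) = 28.9·(160 − 21.7) / (998 − 160) = 4.77 m³/s.
= 412.1 ML/d.

412 ML/d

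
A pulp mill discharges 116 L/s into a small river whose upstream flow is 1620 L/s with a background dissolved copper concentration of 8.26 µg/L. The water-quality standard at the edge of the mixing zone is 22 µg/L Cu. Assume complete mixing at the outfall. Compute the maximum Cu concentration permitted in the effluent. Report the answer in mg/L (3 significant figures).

116 L/s = 0.116 m³/s.
1620 L/s = 1.62 m³/s.
8.26 µg/L = 0.00826 mg/L.
22 µg/L = 0.022 mg/L.
Mass balance: 0.022·1.736 = 0.116·Cₑ + 1.62·0.00826.
Cₑ = (0.03819 − 0.01338) / 0.116 = 0.2139 mg/L.

0.214 mg/L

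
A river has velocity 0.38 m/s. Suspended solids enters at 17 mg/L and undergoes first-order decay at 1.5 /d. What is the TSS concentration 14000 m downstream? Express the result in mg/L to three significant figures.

Travel time t = 14000 m / 0.38 m/s = 1.4e+04/0.38 = 3.684e+04 s = 0.4264 d.
First-order decay: C = 17·exp(−1.5·0.4264) = 17·0.5275 = 8.967 mg/L.

8.97 mg/L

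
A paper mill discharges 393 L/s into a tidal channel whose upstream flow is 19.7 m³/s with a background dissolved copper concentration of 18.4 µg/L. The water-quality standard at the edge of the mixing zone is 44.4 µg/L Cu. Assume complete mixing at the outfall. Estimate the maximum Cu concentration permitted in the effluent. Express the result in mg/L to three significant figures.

393 L/s = 0.393 m³/s.
18.4 µg/L = 0.0184 mg/L.
44.4 µg/L = 0.0444 mg/L.
Mass balance: 0.0444·20.09 = 0.393·Cₑ + 19.7·0.0184.
Cₑ = (0.8921 − 0.3625) / 0.393 = 1.348 mg/L.

1.35 mg/L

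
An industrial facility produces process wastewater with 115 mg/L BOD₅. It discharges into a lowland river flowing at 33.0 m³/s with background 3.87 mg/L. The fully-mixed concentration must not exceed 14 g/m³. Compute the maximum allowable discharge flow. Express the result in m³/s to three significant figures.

3.31 m³/s

Mass balance at complete mixing: C_std·(Q_w + Q_r) = Q_w·C_e + Q_r·C_b.
Rearranging, Q_w = Q_r·(C_std − C_b)/(C_e − C_std) = 33.0·(14 − 3.87) / (115 − 14) = 3.31 m³/s.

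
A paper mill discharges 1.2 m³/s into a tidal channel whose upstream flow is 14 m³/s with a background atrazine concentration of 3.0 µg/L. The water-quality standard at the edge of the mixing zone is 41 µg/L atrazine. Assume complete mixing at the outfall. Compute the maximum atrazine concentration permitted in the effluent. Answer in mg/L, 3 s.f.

3.0 µg/L = 0.003 mg/L.
41 µg/L = 0.041 mg/L.
Mass balance: 0.041·15.2 = 1.2·Cₑ + 14·0.003.
Cₑ = (0.6232 − 0.042) / 1.2 = 0.4843 mg/L.

0.484 mg/L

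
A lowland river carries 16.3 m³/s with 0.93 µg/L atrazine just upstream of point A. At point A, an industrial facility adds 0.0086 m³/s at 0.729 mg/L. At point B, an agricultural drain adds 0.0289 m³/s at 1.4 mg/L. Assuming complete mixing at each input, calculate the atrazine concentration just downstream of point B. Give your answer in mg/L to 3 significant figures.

0.00379 mg/L

0.93 µg/L = 0.00093 mg/L.
After input A: C = (16.3·0.00093 + 0.0086·0.729) / 16.31 = 0.001314 mg/L.
After input B: C = (16.31·0.001314 + 0.0289·1.4) / 16.34 = 0.003788 mg/L.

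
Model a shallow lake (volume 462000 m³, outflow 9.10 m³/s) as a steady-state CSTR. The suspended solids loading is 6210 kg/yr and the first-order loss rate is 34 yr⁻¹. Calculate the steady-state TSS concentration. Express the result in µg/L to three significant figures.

Outflow Q = 9.10 m³/s × 3.156e+07 s/yr = 2.872e+08 m³/yr.
Steady-state CSTR mass balance: W = Q·C + k·V·C, so C = W/(Q + kV).
Q + kV = 2.872e+08 + 34·462000 = 3.029e+08 m³/yr.
C = 6210/3.029e+08 = 2.05e-05 kg/m³ = 0.0205 mg/L = 20.5 µg/L.

20.5 µg/L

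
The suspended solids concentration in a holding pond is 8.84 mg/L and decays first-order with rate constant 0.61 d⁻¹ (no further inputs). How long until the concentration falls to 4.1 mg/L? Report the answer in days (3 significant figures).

t = ln(C₀/C)/k = ln(8.84/4.1)/0.61 = 0.7683/0.61 = 1.26 d.

1.26 d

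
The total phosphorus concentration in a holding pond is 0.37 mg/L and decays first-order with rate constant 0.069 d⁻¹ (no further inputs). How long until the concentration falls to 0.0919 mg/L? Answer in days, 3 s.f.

t = ln(C₀/C)/k = ln(0.37/0.0919)/0.069 = 1.393/0.069 = 20.19 d.

20.2 d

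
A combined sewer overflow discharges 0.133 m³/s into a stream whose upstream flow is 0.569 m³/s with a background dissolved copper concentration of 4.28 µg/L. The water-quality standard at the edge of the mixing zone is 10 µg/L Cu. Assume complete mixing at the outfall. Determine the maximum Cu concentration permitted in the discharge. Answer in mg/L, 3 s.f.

0.0345 mg/L

4.28 µg/L = 0.00428 mg/L.
10 µg/L = 0.01 mg/L.
Mass balance: 0.01·0.702 = 0.133·Cₑ + 0.569·0.00428.
Cₑ = (0.00702 − 0.002435) / 0.133 = 0.03447 mg/L.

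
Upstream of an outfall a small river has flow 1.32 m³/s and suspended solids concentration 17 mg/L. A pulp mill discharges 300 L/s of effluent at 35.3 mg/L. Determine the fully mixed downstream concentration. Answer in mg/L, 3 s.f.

20.4 mg/L

300 L/s = 0.3 m³/s.
Conservation of mass across the mixing zone: C = (0.3·35.3 + 1.32·17) / (0.3 + 1.32) = 33.03/1.62 = 20.39 mg/L.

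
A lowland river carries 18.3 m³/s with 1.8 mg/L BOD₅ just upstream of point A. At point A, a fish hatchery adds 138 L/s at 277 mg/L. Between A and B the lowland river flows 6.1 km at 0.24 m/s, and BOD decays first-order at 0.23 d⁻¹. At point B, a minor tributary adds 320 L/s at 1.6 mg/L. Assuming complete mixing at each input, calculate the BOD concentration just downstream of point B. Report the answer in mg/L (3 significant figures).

3.57 mg/L

138 L/s = 0.138 m³/s.
After input A: C = (18.3·1.8 + 0.138·277) / 18.44 = 3.86 mg/L.
Over the 6.1 km reach to input B (t = 2.542e+04 s = 0.2942 d), decay gives C = 3.86·exp(−0.23·0.2942) = 3.607 mg/L.
320 L/s = 0.32 m³/s.
After input B: C = (18.44·3.607 + 0.32·1.6) / 18.76 = 3.573 mg/L.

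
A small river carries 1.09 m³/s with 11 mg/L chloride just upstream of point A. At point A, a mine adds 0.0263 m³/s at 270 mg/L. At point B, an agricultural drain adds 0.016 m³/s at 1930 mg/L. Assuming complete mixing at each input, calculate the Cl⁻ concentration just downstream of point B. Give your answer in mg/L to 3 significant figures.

44.1 mg/L

After input A: C = (1.09·11 + 0.0263·270) / 1.116 = 17.1 mg/L.
After input B: C = (1.116·17.1 + 0.016·1930) / 1.132 = 44.13 mg/L.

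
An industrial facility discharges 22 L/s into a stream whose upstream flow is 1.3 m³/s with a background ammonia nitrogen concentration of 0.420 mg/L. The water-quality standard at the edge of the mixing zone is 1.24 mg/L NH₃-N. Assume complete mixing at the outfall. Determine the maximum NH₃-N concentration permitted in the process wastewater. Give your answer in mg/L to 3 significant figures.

22 L/s = 0.022 m³/s.
Mass balance: 1.24·1.322 = 0.022·Cₑ + 1.3·0.42.
Cₑ = (1.639 − 0.546) / 0.022 = 49.69 mg/L.

49.7 mg/L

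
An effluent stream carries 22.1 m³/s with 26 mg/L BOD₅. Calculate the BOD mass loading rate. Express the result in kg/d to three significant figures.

49600 kg/d

Mass flux = Q·C = 22.1 m³/s × 26 g/m³ = 574.6 g/s.
= 574.6 g/s × 86.4 = 4.965e+04 kg/d.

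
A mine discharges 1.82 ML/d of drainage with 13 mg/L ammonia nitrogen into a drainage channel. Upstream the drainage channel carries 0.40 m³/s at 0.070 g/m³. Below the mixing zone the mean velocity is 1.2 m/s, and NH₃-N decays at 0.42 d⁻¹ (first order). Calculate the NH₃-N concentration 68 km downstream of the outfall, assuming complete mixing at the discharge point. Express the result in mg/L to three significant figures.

1.82 ML/d = 0.02106 m³/s.
After complete mixing, C₀ = (0.02106·13 + 0.4·0.07) / 0.4211 = 0.7169 mg/L.
Travel time t = 6.8e+04 m / 1.2 m/s = 5.667e+04 s = 0.6559 d.
C = 0.7169·exp(−0.42·0.6559) = 0.7169·0.7592 = 0.5443 mg/L.

0.544 mg/L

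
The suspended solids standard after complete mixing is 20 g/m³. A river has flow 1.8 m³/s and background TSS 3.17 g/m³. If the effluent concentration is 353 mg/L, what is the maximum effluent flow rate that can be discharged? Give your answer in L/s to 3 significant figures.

Mass balance at complete mixing: C_std·(Q_w + Q_r) = Q_w·C_e + Q_r·C_b.
Rearranging, Q_w = Q_r·(C_std − C_b)/(C_e − C_std) = 1.8·(20 − 3.17) / (353 − 20) = 0.09097 m³/s.
= 90.97 L/s.

91.0 L/s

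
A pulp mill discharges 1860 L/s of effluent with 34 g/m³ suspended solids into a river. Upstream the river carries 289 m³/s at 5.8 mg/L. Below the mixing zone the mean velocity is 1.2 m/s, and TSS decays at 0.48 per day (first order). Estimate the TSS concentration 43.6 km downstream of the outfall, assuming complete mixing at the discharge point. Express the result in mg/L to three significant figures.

1860 L/s = 1.86 m³/s.
After complete mixing, C₀ = (1.86·34 + 289·5.8) / 290.9 = 5.98 mg/L.
Travel time t = 4.36e+04 m / 1.2 m/s = 3.633e+04 s = 0.4205 d.
C = 5.98·exp(−0.48·0.4205) = 5.98·0.8172 = 4.887 mg/L.

4.89 mg/L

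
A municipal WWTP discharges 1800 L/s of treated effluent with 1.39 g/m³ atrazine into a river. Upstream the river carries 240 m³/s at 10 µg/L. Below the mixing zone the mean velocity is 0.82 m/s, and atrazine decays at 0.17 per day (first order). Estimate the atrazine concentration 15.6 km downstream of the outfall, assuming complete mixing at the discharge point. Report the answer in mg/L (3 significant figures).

0.0195 mg/L

1800 L/s = 1.8 m³/s.
10 µg/L = 0.01 mg/L.
After complete mixing, C₀ = (1.8·1.39 + 240·0.01) / 241.8 = 0.02027 mg/L.
Travel time t = 1.56e+04 m / 0.82 m/s = 1.902e+04 s = 0.2202 d.
C = 0.02027·exp(−0.17·0.2202) = 0.02027·0.9633 = 0.01953 mg/L.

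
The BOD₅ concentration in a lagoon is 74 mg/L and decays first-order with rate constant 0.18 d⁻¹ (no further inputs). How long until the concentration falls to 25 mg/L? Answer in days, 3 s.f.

t = ln(C₀/C)/k = ln(74/25)/0.18 = 1.085/0.18 = 6.029 d.

6.03 d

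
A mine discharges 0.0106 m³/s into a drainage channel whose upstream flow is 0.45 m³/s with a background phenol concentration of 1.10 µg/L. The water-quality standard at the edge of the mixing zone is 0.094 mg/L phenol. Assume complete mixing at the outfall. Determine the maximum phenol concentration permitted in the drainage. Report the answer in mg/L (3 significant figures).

1.10 µg/L = 0.0011 mg/L.
Mass balance: 0.094·0.4606 = 0.0106·Cₑ + 0.45·0.0011.
Cₑ = (0.0433 − 0.000495) / 0.0106 = 4.038 mg/L.

4.04 mg/L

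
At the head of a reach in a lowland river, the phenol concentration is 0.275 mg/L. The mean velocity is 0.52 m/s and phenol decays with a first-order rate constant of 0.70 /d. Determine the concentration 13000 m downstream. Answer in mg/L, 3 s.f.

0.225 mg/L

Travel time t = 13000 m / 0.52 m/s = 1.3e+04/0.52 = 2.5e+04 s = 0.2894 d.
First-order decay: C = 0.275·exp(−0.70·0.2894) = 0.275·0.8166 = 0.2246 mg/L.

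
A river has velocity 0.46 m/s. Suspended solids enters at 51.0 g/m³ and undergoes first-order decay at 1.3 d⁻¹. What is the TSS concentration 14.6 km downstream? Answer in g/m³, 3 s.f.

Travel time t = 14.6 km / 0.46 m/s = 1.46e+04/0.46 = 3.174e+04 s = 0.3674 d.
First-order decay: C = 51.0·exp(−1.3·0.3674) = 51.0·0.6203 = 31.64 g/m³.

31.6 g/m³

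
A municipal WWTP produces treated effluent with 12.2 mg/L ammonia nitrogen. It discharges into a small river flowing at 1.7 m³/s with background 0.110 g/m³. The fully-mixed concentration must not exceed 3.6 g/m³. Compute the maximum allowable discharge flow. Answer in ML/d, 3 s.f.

59.6 ML/d

Mass balance at complete mixing: C_std·(Q_w + Q_r) = Q_w·C_e + Q_r·C_b.
Rearranging, Q_w = Q_r·(C_std − C_b)/(C_e − C_std) = 1.7·(3.6 − 0.11) / (12.2 − 3.6) = 0.6899 m³/s.
= 59.61 ML/d.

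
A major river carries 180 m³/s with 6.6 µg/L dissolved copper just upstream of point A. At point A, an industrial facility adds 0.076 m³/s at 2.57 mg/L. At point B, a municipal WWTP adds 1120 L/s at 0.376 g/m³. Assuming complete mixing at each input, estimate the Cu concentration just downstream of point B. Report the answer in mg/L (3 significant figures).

0.00996 mg/L

6.6 µg/L = 0.0066 mg/L.
After input A: C = (180·0.0066 + 0.076·2.57) / 180.1 = 0.007682 mg/L.
1120 L/s = 1.12 m³/s.
After input B: C = (180.1·0.007682 + 1.12·0.376) / 181.2 = 0.009958 mg/L.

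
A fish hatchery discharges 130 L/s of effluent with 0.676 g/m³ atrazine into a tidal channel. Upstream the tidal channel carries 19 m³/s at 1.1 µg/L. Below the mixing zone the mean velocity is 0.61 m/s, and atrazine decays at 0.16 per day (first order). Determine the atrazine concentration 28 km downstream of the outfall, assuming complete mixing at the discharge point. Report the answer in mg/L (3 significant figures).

0.00522 mg/L

130 L/s = 0.13 m³/s.
1.1 µg/L = 0.0011 mg/L.
After complete mixing, C₀ = (0.13·0.676 + 19·0.0011) / 19.13 = 0.005686 mg/L.
Travel time t = 2.8e+04 m / 0.61 m/s = 4.59e+04 s = 0.5313 d.
C = 0.005686·exp(−0.16·0.5313) = 0.005686·0.9185 = 0.005223 mg/L.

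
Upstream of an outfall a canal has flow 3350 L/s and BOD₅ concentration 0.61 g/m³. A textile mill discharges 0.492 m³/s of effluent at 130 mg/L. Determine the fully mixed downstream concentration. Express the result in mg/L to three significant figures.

17.2 mg/L

3350 L/s = 3.35 m³/s.
Flow-weighted mixing gives C = (0.492·130 + 3.35·0.61) / (0.492 + 3.35) = 66/3.842 = 17.18 mg/L.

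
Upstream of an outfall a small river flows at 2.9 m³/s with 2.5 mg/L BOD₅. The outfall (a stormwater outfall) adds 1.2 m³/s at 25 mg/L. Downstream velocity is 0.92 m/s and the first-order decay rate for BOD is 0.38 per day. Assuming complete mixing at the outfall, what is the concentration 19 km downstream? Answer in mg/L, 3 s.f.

After complete mixing, C₀ = (1.2·25 + 2.9·2.5) / 4.1 = 9.085 mg/L.
Travel time t = 1.9e+04 m / 0.92 m/s = 2.065e+04 s = 0.239 d.
C = 9.085·exp(−0.38·0.239) = 9.085·0.9132 = 8.296 mg/L.

8.30 mg/L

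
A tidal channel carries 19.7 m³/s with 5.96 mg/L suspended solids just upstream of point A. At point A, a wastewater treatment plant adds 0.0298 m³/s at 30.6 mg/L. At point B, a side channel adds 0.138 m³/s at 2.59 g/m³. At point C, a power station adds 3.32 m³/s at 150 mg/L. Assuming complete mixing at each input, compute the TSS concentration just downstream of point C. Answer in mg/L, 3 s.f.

After input A: C = (19.7·5.96 + 0.0298·30.6) / 19.73 = 5.997 mg/L.
After input B: C = (19.73·5.997 + 0.138·2.59) / 19.87 = 5.974 mg/L.
After input C: C = (19.87·5.974 + 3.32·150) / 23.19 = 26.6 mg/L.

26.6 mg/L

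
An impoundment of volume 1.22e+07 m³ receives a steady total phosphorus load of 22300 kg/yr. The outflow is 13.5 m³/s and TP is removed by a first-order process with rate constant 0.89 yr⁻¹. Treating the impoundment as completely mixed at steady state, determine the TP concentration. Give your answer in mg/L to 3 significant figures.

Outflow Q = 13.5 m³/s × 3.156e+07 s/yr = 4.26e+08 m³/yr.
Steady-state CSTR mass balance: W = Q·C + k·V·C, so C = W/(Q + kV).
Q + kV = 4.26e+08 + 0.89·1.22e+07 = 4.369e+08 m³/yr.
C = 22300/4.369e+08 = 5.104e-05 kg/m³ = 0.05104 mg/L.

0.0510 mg/L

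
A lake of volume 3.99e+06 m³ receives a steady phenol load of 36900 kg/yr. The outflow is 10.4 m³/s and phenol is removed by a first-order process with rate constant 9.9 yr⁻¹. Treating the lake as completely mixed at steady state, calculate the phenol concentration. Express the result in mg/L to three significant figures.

0.100 mg/L

Outflow Q = 10.4 m³/s × 3.156e+07 s/yr = 3.282e+08 m³/yr.
Steady-state CSTR mass balance: W = Q·C + k·V·C, so C = W/(Q + kV).
Q + kV = 3.282e+08 + 9.9·3.99e+06 = 3.677e+08 m³/yr.
C = 36900/3.677e+08 = 0.0001004 kg/m³ = 0.1004 mg/L.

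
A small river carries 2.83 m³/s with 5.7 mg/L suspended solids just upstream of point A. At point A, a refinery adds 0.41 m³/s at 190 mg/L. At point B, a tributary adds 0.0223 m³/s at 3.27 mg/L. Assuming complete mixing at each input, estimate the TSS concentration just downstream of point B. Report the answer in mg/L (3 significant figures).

After input A: C = (2.83·5.7 + 0.41·190) / 3.24 = 29.02 mg/L.
After input B: C = (3.24·29.02 + 0.0223·3.27) / 3.262 = 28.85 mg/L.

28.8 mg/L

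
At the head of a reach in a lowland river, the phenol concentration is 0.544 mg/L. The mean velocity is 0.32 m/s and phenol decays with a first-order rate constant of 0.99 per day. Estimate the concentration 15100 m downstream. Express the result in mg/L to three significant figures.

Travel time t = 15100 m / 0.32 m/s = 1.51e+04/0.32 = 4.719e+04 s = 0.5462 d.
First-order decay: C = 0.544·exp(−0.99·0.5462) = 0.544·0.5823 = 0.3168 mg/L.

0.317 mg/L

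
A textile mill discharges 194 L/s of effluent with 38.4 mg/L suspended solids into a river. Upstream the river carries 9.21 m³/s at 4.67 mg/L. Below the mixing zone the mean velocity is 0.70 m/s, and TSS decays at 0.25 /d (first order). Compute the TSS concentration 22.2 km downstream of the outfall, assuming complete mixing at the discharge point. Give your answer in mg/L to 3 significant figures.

4.90 mg/L

194 L/s = 0.194 m³/s.
After complete mixing, C₀ = (0.194·38.4 + 9.21·4.67) / 9.404 = 5.366 mg/L.
Travel time t = 2.22e+04 m / 0.70 m/s = 3.171e+04 s = 0.3671 d.
C = 5.366·exp(−0.25·0.3671) = 5.366·0.9123 = 4.895 mg/L.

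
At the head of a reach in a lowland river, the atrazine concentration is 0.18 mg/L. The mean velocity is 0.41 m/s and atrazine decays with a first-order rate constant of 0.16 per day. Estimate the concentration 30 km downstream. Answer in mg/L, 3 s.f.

Travel time t = 30 km / 0.41 m/s = 3e+04/0.41 = 7.317e+04 s = 0.8469 d.
First-order decay: C = 0.18·exp(−0.16·0.8469) = 0.18·0.8733 = 0.1572 mg/L.

0.157 mg/L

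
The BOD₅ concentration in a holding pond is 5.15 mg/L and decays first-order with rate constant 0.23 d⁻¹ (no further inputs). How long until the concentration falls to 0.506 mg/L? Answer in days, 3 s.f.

10.1 d

t = ln(C₀/C)/k = ln(5.15/0.506)/0.23 = 2.32/0.23 = 10.09 d.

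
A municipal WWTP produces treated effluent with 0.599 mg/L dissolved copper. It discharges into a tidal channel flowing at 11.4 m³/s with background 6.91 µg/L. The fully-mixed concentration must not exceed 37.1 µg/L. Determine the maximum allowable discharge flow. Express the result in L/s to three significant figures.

613 L/s

6.91 µg/L = 0.00691 mg/L.
37.1 µg/L = 0.0371 mg/L.
Mass balance at complete mixing: C_std·(Q_w + Q_r) = Q_w·C_e + Q_r·C_b.
Rearranging, Q_w = Q_r·(C_std − C_b)/(C_e − C_std) = 11.4·(0.0371 − 0.00691) / (0.599 − 0.0371) = 0.6125 m³/s.
= 612.5 L/s.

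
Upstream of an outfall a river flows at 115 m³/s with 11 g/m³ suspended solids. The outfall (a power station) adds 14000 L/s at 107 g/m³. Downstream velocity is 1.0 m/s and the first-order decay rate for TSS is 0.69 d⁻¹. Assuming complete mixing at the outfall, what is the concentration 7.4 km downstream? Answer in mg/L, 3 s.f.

20.2 mg/L

14000 L/s = 14 m³/s.
After complete mixing, C₀ = (14·107 + 115·11) / 129 = 21.42 mg/L.
Travel time t = 7400 m / 1.0 m/s = 7400 s = 0.08565 d.
C = 21.42·exp(−0.69·0.08565) = 21.42·0.9426 = 20.19 mg/L.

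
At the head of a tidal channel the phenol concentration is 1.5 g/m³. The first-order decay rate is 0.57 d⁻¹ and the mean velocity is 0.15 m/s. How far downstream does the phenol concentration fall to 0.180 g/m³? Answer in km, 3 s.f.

From C = C₀·e^(−kt), t = ln(C₀/C)/k = ln(1.5/0.180)/0.57 = 2.12/0.57 = 3.72 d.
Distance = v·t = 0.15 m/s × 3.214e+05 s = 4.821e+04 m = 48.21 km.

48.2 km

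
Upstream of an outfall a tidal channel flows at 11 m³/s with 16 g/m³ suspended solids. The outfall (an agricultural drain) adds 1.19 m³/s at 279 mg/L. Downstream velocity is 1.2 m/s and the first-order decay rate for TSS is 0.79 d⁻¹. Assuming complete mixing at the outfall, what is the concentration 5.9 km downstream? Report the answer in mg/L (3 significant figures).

After complete mixing, C₀ = (1.19·279 + 11·16) / 12.19 = 41.67 mg/L.
Travel time t = 5900 m / 1.2 m/s = 4917 s = 0.05691 d.
C = 41.67·exp(−0.79·0.05691) = 41.67·0.956 = 39.84 mg/L.

39.8 mg/L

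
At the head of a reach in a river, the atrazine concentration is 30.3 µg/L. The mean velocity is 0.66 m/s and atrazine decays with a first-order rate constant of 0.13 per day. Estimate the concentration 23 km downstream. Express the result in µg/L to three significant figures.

28.8 µg/L

Travel time t = 23 km / 0.66 m/s = 2.3e+04/0.66 = 3.485e+04 s = 0.4033 d.
First-order decay: C = 30.3·exp(−0.13·0.4033) = 30.3·0.9489 = 28.75 µg/L.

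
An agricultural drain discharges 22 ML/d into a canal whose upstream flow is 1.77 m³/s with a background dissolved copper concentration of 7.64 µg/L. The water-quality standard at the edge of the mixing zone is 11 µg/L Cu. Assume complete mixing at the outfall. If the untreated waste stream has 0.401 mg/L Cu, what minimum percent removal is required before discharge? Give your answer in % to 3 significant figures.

22 ML/d = 0.2546 m³/s.
7.64 µg/L = 0.00764 mg/L.
11 µg/L = 0.011 mg/L.
Mass balance: 0.011·2.025 = 0.2546·Cₑ + 1.77·0.00764.
Cₑ = (0.02227 − 0.01352) / 0.2546 = 0.03436 mg/L.
Required removal = 1 − 0.03436/0.401 = 91.43 %.

91.4 %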